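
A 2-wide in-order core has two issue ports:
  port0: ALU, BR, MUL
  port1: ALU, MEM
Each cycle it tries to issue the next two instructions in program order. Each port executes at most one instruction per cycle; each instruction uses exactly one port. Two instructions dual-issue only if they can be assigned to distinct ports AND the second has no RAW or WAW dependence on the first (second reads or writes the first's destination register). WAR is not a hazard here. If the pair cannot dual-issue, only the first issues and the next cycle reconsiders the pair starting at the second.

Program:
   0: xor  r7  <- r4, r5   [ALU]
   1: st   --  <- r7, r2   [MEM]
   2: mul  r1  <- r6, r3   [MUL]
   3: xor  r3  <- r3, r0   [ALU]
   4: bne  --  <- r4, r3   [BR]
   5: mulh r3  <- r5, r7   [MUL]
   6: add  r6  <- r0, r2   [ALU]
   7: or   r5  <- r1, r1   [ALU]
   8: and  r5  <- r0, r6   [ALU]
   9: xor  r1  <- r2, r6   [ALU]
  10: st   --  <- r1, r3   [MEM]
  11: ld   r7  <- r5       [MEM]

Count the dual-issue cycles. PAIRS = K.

[0] i0  xor  -- RAW r7
[1] i1+i2  st+mul  -- 2-wide
[2] i3  xor  -- RAW r3
[3] i4  bne  -- no-port BR/MUL
[4] i5+i6  mulh+add  -- 2-wide
[5] i7  or  -- WAW r5
[6] i8+i9  and+xor  -- 2-wide
[7] i10  st  -- no-port MEM/MEM
[8] i11  ld  -- tail

PAIRS = 3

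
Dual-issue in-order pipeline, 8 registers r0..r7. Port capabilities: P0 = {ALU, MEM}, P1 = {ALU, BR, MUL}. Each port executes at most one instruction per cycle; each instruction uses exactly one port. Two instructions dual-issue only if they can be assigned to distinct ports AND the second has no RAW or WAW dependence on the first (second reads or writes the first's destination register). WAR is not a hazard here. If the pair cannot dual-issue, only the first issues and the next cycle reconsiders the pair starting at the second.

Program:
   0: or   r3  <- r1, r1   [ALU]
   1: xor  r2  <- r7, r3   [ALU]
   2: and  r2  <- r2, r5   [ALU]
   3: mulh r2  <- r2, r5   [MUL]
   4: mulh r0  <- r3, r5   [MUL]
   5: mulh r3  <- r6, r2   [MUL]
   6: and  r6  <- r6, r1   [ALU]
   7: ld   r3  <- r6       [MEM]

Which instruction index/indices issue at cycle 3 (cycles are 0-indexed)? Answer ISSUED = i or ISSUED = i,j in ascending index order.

c0: i0 or.ALU  RAW r3
c1: i1 xor.ALU  RAW+WAW r2
c2: i2 and.ALU  RAW+WAW r2
c3: i3 mulh.MUL  no-port MUL/MUL
c4: i4 mulh.MUL  no-port MUL/MUL
c5: i5/i6 mulh.MUL+and.ALU  dual
c6: i7 ld.MEM  tail

ISSUED = 3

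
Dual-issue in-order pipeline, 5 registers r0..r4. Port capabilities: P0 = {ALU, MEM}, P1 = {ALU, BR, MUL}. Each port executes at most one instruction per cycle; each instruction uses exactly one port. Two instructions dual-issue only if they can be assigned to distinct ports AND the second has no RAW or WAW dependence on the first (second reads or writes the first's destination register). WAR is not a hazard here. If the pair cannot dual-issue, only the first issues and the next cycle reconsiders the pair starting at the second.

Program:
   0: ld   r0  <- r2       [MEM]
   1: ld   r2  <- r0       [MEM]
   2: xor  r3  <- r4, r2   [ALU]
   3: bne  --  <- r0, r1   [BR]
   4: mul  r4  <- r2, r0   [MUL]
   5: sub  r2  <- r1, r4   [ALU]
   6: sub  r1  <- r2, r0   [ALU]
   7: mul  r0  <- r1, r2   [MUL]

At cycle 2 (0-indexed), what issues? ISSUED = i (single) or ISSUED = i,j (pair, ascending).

ISSUED = 2,3

[0] i0  ld  -- no-port MEM/MEM
[1] i1  ld  -- RAW r2
[2] i2,i3  xor bne  -- pair
[3] i4  mul  -- RAW r4
[4] i5  sub  -- RAW r2
[5] i6  sub  -- RAW r1
[6] i7  mul  -- tail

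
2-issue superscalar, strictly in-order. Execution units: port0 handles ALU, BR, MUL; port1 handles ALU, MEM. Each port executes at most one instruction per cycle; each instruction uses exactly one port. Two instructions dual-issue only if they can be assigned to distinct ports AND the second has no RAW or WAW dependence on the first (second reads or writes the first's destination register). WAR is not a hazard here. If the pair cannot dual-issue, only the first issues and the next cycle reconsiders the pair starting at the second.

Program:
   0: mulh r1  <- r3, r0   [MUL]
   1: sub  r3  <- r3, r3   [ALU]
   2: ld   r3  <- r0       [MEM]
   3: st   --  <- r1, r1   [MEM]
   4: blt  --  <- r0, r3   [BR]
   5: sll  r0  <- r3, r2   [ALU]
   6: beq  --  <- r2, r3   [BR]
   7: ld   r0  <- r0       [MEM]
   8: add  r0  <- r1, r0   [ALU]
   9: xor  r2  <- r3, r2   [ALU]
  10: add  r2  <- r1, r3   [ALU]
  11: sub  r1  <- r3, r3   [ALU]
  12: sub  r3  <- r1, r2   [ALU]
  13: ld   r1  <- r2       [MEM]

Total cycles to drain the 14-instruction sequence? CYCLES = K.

CYCLES = 8

t=0 i0,i1:mulh sub ; dual
t=1 i2:ld ; no-port MEM/MEM
t=2 i3,i4:st blt ; dual
t=3 i5,i6:sll beq ; dual
t=4 i7:ld ; RAW+WAW r0
t=5 i8,i9:add xor ; dual
t=6 i10,i11:add sub ; dual
t=7 i12,i13:sub ld ; dual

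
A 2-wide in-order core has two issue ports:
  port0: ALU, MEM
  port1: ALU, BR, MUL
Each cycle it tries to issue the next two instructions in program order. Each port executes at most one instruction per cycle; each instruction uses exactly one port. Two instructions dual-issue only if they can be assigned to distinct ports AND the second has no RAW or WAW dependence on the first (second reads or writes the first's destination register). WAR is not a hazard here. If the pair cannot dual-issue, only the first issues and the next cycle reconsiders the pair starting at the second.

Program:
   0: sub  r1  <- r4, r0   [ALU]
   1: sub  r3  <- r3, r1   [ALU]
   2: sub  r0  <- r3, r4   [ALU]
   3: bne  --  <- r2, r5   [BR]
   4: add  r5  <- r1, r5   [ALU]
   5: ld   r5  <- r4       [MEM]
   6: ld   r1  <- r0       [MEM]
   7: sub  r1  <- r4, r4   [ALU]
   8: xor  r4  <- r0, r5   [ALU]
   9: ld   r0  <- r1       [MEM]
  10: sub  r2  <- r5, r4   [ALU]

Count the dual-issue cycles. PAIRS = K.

PAIRS = 3

[0] i0  sub.ALU  -- RAW r1
[1] i1  sub.ALU  -- RAW r3
[2] i2/i3  sub.ALU bne.BR  -- dual
[3] i4  add.ALU  -- WAW r5
[4] i5  ld.MEM  -- no-port MEM/MEM
[5] i6  ld.MEM  -- WAW r1
[6] i7/i8  sub.ALU xor.ALU  -- dual
[7] i9/i10  ld.MEM sub.ALU  -- dual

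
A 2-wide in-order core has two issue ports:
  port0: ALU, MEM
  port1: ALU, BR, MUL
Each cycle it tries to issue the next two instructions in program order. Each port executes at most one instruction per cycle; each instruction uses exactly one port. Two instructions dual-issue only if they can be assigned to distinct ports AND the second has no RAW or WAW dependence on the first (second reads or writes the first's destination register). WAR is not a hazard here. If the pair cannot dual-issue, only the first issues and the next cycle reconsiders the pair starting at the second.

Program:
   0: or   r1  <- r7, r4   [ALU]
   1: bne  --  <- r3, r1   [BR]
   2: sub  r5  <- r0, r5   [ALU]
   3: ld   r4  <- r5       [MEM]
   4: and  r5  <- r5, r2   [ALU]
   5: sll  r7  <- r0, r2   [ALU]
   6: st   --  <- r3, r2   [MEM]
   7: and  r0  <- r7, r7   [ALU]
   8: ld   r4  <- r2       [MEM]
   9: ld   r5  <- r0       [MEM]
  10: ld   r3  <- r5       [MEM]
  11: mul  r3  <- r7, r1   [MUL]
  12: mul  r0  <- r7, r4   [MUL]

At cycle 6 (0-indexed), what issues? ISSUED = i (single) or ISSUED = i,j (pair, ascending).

ISSUED = 10

t=0 i0:or ; RAW r1
t=1 i1&i2:bne;sub ; pair
t=2 i3&i4:ld;and ; pair
t=3 i5&i6:sll;st ; pair
t=4 i7&i8:and;ld ; pair
t=5 i9:ld ; no-port MEM/MEM
t=6 i10:ld ; WAW r3
t=7 i11:mul ; no-port MUL/MUL
t=8 i12:mul ; tail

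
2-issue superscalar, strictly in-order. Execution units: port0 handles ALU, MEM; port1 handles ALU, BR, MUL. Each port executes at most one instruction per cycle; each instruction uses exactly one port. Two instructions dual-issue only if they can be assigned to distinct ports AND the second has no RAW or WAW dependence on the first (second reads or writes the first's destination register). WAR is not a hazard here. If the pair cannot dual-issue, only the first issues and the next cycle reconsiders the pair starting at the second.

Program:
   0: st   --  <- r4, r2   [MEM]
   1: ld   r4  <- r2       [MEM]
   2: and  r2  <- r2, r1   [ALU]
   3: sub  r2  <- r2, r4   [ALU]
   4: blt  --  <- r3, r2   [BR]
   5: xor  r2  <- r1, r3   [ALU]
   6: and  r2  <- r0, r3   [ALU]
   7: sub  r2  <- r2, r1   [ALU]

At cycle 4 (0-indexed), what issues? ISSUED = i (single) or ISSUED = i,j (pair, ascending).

t=0 i0:st ; no-port MEM/MEM
t=1 i1/i2:ld;and ; 2-wide
t=2 i3:sub ; RAW r2
t=3 i4/i5:blt;xor ; 2-wide
t=4 i6:and ; RAW+WAW r2
t=5 i7:sub ; tail

ISSUED = 6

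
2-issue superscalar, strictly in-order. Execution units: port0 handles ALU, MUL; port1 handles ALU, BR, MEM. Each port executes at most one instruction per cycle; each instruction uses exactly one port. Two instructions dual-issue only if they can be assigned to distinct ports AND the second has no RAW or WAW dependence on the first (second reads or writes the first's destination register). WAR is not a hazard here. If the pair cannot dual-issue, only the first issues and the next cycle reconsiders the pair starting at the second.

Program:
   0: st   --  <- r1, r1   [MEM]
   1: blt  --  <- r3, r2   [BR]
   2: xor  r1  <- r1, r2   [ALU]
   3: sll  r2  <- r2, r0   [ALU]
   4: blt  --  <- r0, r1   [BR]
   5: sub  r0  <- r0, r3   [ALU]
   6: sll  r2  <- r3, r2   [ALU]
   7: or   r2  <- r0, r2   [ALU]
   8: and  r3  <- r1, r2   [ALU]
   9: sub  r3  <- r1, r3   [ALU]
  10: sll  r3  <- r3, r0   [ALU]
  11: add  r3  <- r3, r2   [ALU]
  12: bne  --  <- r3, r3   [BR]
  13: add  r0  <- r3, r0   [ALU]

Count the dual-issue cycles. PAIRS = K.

PAIRS = 4

t=0 i0:st ; no-port MEM/BR
t=1 i1,i2:blt;xor ; pair
t=2 i3,i4:sll;blt ; pair
t=3 i5,i6:sub;sll ; pair
t=4 i7:or ; RAW r2
t=5 i8:and ; RAW+WAW r3
t=6 i9:sub ; RAW+WAW r3
t=7 i10:sll ; RAW+WAW r3
t=8 i11:add ; RAW r3
t=9 i12,i13:bne;add ; pair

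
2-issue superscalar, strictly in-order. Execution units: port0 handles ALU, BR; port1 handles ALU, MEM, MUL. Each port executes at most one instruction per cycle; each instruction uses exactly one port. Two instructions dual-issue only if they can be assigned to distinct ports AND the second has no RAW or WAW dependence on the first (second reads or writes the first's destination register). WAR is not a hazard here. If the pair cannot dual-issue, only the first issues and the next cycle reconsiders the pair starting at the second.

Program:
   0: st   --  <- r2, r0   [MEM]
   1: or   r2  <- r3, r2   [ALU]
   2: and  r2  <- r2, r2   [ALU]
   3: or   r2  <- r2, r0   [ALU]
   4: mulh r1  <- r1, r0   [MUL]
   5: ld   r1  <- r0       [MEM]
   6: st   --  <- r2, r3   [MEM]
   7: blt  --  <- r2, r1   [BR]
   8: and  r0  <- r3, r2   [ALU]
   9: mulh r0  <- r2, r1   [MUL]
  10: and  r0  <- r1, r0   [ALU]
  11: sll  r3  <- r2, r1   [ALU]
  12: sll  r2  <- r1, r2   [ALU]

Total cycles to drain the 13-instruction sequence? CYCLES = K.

  cy0 -> i0,i1 (st or) dual
  cy1 -> i2 (and) RAW+WAW r2
  cy2 -> i3,i4 (or mulh) dual
  cy3 -> i5 (ld) no-port MEM/MEM
  cy4 -> i6,i7 (st blt) dual
  cy5 -> i8 (and) WAW r0
  cy6 -> i9 (mulh) RAW+WAW r0
  cy7 -> i10,i11 (and sll) dual
  cy8 -> i12 (sll) tail

CYCLES = 9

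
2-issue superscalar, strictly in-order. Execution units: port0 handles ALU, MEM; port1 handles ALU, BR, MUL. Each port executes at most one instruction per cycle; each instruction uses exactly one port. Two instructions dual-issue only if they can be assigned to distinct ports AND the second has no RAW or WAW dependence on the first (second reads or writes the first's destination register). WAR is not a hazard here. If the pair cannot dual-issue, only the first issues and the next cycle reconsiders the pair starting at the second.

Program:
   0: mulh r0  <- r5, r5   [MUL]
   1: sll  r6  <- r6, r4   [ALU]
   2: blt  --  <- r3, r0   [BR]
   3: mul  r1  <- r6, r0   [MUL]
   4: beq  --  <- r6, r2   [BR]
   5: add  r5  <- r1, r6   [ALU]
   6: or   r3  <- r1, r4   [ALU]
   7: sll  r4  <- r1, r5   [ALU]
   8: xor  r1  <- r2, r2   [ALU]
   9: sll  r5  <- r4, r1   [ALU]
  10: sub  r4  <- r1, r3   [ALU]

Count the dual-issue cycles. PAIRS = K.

PAIRS = 4

#0 head=0: mulh/sll i0,i1 pair
#1 head=2: blt i2 no-port BR/MUL
#2 head=3: mul i3 no-port MUL/BR
#3 head=4: beq/add i4,i5 pair
#4 head=6: or/sll i6,i7 pair
#5 head=8: xor i8 RAW r1
#6 head=9: sll/sub i9,i10 pair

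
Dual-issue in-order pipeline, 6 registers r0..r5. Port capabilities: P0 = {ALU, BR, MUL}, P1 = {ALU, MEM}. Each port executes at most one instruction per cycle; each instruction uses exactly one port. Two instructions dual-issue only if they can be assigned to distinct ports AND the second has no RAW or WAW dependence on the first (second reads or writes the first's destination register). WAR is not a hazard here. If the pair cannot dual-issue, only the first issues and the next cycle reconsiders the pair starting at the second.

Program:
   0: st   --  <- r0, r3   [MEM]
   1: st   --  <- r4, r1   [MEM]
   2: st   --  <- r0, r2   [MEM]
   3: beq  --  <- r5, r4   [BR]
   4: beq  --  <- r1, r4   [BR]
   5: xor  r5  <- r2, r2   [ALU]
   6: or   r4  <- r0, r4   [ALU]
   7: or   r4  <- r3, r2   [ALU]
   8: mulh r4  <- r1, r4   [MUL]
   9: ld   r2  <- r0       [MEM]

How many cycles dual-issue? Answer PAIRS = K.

#0 head=0: st.MEM i0 no-port MEM/MEM
#1 head=1: st.MEM i1 no-port MEM/MEM
#2 head=2: st.MEM;beq.BR i2/i3 pair
#3 head=4: beq.BR;xor.ALU i4/i5 pair
#4 head=6: or.ALU i6 WAW r4
#5 head=7: or.ALU i7 RAW+WAW r4
#6 head=8: mulh.MUL;ld.MEM i8/i9 pair

PAIRS = 3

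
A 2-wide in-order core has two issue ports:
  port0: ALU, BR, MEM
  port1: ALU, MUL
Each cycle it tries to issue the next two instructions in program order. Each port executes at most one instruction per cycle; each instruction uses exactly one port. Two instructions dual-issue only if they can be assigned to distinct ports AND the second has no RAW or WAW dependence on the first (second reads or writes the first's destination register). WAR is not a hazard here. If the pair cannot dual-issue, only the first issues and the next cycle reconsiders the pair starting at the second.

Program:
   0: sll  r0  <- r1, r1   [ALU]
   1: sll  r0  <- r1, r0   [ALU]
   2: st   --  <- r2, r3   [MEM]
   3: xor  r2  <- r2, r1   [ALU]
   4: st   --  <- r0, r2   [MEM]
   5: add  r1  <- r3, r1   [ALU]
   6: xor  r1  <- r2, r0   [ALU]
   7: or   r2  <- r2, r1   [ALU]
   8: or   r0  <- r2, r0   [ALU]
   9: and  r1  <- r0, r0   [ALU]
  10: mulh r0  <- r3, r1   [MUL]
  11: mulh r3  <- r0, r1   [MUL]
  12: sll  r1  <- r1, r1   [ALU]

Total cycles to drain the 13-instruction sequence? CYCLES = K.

CYCLES = 10

  cy0 -> i0 (sll) RAW+WAW r0
  cy1 -> i1,i2 (sll;st) 2-wide
  cy2 -> i3 (xor) RAW r2
  cy3 -> i4,i5 (st;add) 2-wide
  cy4 -> i6 (xor) RAW r1
  cy5 -> i7 (or) RAW r2
  cy6 -> i8 (or) RAW r0
  cy7 -> i9 (and) RAW r1
  cy8 -> i10 (mulh) no-port MUL/MUL
  cy9 -> i11,i12 (mulh;sll) 2-wide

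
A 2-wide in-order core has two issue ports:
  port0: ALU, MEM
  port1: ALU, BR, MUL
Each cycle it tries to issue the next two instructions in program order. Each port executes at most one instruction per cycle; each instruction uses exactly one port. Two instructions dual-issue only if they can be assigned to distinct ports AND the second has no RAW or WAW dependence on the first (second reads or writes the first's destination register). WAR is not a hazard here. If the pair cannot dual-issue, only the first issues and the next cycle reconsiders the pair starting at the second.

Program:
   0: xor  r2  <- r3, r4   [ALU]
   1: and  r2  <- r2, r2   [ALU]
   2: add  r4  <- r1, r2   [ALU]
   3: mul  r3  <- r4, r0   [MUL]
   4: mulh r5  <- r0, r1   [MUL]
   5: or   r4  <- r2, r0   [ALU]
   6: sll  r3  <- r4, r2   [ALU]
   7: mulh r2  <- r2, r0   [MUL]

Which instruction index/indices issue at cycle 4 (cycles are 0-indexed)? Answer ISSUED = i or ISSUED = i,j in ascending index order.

ISSUED = 4,5

[0] i0  xor  -- RAW+WAW r2
[1] i1  and  -- RAW r2
[2] i2  add  -- RAW r4
[3] i3  mul  -- no-port MUL/MUL
[4] i4/i5  mulh;or  -- dual
[5] i6/i7  sll;mulh  -- dual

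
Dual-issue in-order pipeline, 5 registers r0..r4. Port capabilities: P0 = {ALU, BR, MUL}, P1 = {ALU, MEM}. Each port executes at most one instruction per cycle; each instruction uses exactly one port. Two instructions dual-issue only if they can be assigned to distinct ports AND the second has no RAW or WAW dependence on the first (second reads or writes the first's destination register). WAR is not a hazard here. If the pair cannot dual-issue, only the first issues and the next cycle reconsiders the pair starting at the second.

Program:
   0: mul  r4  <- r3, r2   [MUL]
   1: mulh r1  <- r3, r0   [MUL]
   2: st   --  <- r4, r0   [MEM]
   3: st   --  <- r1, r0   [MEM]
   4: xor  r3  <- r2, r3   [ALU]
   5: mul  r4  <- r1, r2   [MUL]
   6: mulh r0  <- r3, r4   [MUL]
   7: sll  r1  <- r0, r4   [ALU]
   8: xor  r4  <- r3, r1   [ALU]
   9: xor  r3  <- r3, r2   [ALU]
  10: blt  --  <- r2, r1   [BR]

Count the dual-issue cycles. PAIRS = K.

PAIRS = 3

0. mul @i0  | no-port MUL/MUL
1. mulh;st @i1,i2  | pair
2. st;xor @i3,i4  | pair
3. mul @i5  | no-port MUL/MUL
4. mulh @i6  | RAW r0
5. sll @i7  | RAW r1
6. xor;xor @i8,i9  | pair
7. blt @i10  | tail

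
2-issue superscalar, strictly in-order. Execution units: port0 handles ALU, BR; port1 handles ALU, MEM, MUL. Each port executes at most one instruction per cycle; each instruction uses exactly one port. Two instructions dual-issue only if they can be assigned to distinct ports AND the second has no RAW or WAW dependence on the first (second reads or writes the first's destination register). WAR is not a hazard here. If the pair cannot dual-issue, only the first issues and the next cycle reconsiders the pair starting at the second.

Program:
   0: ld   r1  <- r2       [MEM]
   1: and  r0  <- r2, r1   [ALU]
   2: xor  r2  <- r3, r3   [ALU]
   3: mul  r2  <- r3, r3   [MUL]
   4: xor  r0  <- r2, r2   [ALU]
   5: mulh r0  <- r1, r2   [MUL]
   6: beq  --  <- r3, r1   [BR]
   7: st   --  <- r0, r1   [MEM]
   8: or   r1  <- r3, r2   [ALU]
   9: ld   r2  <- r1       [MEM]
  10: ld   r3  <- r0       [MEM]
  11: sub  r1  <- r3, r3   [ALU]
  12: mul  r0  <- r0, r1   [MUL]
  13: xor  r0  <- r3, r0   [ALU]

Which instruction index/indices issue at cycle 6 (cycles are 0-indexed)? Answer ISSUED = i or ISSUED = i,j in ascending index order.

ISSUED = 9

[0] i0  ld  -- RAW r1
[1] i1+i2  and;xor  -- 2-wide
[2] i3  mul  -- RAW r2
[3] i4  xor  -- WAW r0
[4] i5+i6  mulh;beq  -- 2-wide
[5] i7+i8  st;or  -- 2-wide
[6] i9  ld  -- no-port MEM/MEM
[7] i10  ld  -- RAW r3
[8] i11  sub  -- RAW r1
[9] i12  mul  -- RAW+WAW r0
[10] i13  xor  -- tail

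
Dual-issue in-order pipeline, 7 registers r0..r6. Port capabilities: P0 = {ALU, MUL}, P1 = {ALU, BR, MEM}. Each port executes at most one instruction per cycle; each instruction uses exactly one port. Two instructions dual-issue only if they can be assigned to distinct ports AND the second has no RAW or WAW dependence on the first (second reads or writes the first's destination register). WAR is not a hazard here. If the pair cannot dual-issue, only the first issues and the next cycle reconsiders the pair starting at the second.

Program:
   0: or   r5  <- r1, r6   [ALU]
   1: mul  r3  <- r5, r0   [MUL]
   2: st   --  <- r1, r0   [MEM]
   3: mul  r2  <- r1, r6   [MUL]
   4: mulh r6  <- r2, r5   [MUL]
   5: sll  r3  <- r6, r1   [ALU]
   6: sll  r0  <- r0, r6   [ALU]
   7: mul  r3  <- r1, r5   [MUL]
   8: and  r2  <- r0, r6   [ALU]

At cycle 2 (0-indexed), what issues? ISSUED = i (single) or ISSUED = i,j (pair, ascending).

ISSUED = 3

#0 head=0: or.ALU i0 RAW r5
#1 head=1: mul.MUL+st.MEM i1+i2 pair
#2 head=3: mul.MUL i3 no-port MUL/MUL
#3 head=4: mulh.MUL i4 RAW r6
#4 head=5: sll.ALU+sll.ALU i5+i6 pair
#5 head=7: mul.MUL+and.ALU i7+i8 pair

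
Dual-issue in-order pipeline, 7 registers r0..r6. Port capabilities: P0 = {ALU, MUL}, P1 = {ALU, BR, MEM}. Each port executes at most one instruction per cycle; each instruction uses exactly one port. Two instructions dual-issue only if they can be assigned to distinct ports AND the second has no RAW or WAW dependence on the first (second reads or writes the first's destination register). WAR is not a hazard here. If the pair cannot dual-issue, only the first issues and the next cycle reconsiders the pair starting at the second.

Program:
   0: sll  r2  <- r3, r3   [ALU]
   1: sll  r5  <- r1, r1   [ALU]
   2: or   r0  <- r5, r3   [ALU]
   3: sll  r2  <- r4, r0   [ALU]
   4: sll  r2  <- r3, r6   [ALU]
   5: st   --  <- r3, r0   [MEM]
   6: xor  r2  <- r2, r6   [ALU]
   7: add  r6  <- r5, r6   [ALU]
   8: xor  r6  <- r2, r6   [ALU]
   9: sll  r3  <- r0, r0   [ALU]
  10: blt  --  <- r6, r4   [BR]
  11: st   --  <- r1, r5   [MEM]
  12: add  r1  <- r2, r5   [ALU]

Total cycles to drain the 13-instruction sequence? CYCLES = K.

CYCLES = 8

t=0 i0,i1:sll sll ; pair
t=1 i2:or ; RAW r0
t=2 i3:sll ; WAW r2
t=3 i4,i5:sll st ; pair
t=4 i6,i7:xor add ; pair
t=5 i8,i9:xor sll ; pair
t=6 i10:blt ; no-port BR/MEM
t=7 i11,i12:st add ; pair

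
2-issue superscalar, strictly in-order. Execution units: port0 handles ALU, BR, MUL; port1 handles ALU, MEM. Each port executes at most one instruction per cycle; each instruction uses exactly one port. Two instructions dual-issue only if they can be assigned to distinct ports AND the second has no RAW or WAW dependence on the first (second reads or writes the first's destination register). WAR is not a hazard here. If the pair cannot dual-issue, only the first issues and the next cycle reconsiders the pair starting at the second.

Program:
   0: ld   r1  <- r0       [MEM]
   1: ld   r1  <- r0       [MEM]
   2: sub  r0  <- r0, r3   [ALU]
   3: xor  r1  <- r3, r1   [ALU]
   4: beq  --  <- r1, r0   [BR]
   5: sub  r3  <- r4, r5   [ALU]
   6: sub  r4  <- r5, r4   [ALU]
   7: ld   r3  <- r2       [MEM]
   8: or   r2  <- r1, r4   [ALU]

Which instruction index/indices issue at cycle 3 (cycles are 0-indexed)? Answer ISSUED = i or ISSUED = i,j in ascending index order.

ISSUED = 4,5

t=0 i0:ld ; no-port MEM/MEM
t=1 i1/i2:ld/sub ; 2-wide
t=2 i3:xor ; RAW r1
t=3 i4/i5:beq/sub ; 2-wide
t=4 i6/i7:sub/ld ; 2-wide
t=5 i8:or ; tail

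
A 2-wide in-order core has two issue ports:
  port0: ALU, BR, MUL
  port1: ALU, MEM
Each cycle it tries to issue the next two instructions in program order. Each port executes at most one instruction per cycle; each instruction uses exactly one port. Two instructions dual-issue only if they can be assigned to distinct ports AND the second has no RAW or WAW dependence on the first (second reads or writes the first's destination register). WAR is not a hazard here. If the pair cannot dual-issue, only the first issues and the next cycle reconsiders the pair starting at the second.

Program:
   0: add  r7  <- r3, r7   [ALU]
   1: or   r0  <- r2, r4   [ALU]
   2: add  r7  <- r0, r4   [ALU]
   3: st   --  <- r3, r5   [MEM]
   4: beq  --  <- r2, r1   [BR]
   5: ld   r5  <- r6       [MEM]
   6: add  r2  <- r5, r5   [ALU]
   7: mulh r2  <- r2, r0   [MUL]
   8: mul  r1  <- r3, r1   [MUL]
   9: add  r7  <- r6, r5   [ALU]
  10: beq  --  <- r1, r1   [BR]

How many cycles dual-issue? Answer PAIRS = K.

0. add.ALU+or.ALU @i0&i1  | 2-wide
1. add.ALU+st.MEM @i2&i3  | 2-wide
2. beq.BR+ld.MEM @i4&i5  | 2-wide
3. add.ALU @i6  | RAW+WAW r2
4. mulh.MUL @i7  | no-port MUL/MUL
5. mul.MUL+add.ALU @i8&i9  | 2-wide
6. beq.BR @i10  | tail

PAIRS = 4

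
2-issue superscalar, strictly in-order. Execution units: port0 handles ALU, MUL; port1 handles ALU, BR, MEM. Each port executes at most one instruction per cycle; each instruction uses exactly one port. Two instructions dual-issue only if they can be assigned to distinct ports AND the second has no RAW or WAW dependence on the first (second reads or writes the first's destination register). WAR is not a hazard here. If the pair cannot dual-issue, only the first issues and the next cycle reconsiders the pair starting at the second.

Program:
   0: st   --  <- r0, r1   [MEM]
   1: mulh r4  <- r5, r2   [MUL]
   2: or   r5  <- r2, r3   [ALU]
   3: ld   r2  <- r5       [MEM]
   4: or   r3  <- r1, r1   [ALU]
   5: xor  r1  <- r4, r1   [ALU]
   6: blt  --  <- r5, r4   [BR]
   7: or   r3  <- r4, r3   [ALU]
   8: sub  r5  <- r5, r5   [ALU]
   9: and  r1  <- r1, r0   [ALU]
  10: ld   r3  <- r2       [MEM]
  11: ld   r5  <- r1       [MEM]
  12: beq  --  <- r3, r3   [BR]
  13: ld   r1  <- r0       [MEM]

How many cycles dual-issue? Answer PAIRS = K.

t=0 i0+i1:st.MEM+mulh.MUL ; dual
t=1 i2:or.ALU ; RAW r5
t=2 i3+i4:ld.MEM+or.ALU ; dual
t=3 i5+i6:xor.ALU+blt.BR ; dual
t=4 i7+i8:or.ALU+sub.ALU ; dual
t=5 i9+i10:and.ALU+ld.MEM ; dual
t=6 i11:ld.MEM ; no-port MEM/BR
t=7 i12:beq.BR ; no-port BR/MEM
t=8 i13:ld.MEM ; tail

PAIRS = 5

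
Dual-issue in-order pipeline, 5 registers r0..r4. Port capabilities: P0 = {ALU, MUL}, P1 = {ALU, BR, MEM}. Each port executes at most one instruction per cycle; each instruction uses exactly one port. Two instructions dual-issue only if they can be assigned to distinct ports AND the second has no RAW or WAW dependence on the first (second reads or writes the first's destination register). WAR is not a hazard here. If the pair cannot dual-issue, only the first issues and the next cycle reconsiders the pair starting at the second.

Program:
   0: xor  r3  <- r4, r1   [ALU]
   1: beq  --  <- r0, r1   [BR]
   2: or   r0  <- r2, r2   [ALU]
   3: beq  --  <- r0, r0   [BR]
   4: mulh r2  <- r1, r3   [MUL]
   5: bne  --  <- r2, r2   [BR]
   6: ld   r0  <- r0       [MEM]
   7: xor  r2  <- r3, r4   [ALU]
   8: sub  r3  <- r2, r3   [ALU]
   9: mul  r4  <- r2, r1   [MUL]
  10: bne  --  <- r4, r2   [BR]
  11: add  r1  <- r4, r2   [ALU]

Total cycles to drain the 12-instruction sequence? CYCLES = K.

#0 head=0: xor.ALU;beq.BR i0/i1 dual
#1 head=2: or.ALU i2 RAW r0
#2 head=3: beq.BR;mulh.MUL i3/i4 dual
#3 head=5: bne.BR i5 no-port BR/MEM
#4 head=6: ld.MEM;xor.ALU i6/i7 dual
#5 head=8: sub.ALU;mul.MUL i8/i9 dual
#6 head=10: bne.BR;add.ALU i10/i11 dual

CYCLES = 7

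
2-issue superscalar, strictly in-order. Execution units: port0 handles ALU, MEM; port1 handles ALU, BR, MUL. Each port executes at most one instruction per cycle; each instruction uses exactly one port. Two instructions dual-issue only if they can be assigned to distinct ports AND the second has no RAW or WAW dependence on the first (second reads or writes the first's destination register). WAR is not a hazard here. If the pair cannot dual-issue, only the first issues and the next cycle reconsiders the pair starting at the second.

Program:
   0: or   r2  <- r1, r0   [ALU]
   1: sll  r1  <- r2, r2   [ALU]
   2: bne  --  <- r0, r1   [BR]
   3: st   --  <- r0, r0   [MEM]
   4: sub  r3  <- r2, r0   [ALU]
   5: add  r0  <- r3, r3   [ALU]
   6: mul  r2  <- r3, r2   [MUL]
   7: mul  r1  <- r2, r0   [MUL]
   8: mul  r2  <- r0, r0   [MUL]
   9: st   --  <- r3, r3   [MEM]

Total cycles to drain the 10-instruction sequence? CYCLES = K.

  cy0 -> i0 (or) RAW r2
  cy1 -> i1 (sll) RAW r1
  cy2 -> i2&i3 (bne/st) dual
  cy3 -> i4 (sub) RAW r3
  cy4 -> i5&i6 (add/mul) dual
  cy5 -> i7 (mul) no-port MUL/MUL
  cy6 -> i8&i9 (mul/st) dual

CYCLES = 7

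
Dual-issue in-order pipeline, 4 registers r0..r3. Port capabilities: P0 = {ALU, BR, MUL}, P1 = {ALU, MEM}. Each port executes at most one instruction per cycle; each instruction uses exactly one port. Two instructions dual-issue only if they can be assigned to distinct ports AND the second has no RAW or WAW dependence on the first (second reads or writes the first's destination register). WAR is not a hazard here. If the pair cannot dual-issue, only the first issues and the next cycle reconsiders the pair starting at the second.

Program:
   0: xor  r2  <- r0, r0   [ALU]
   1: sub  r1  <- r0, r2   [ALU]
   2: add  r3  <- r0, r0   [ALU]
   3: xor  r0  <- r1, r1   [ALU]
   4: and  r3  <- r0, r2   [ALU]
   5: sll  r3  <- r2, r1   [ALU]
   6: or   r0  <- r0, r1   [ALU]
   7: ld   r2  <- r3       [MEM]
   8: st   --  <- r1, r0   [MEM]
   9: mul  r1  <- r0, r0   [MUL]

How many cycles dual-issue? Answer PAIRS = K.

0. xor @i0  | RAW r2
1. sub add @i1,i2  | dual
2. xor @i3  | RAW r0
3. and @i4  | WAW r3
4. sll or @i5,i6  | dual
5. ld @i7  | no-port MEM/MEM
6. st mul @i8,i9  | dual

PAIRS = 3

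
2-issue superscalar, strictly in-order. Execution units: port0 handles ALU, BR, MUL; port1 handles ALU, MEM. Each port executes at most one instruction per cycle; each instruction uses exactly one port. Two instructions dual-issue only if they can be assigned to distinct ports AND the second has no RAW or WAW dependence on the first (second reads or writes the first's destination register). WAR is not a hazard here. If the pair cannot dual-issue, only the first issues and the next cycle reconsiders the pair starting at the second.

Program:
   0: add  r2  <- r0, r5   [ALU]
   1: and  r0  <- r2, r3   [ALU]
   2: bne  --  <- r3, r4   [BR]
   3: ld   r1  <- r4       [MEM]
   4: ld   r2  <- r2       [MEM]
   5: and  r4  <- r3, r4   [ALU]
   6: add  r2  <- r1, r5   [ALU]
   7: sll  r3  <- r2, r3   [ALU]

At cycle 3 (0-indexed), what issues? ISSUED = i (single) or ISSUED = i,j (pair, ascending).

0. add @i0  | RAW r2
1. and/bne @i1,i2  | pair
2. ld @i3  | no-port MEM/MEM
3. ld/and @i4,i5  | pair
4. add @i6  | RAW r2
5. sll @i7  | tail

ISSUED = 4,5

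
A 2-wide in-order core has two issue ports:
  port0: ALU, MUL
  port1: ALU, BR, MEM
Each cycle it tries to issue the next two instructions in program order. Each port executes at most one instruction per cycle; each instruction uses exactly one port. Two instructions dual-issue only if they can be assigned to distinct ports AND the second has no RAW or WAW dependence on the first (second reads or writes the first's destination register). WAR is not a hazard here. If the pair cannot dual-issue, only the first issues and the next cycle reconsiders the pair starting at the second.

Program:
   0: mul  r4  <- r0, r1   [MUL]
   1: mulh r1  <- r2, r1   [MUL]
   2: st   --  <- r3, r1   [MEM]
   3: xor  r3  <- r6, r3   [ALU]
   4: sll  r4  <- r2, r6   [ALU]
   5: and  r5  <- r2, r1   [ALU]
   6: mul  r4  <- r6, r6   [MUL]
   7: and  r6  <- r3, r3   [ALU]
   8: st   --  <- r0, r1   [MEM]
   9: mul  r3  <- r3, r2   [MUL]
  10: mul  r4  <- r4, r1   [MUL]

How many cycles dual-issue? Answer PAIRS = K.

0. mul.MUL @i0  | no-port MUL/MUL
1. mulh.MUL @i1  | RAW r1
2. st.MEM;xor.ALU @i2/i3  | dual
3. sll.ALU;and.ALU @i4/i5  | dual
4. mul.MUL;and.ALU @i6/i7  | dual
5. st.MEM;mul.MUL @i8/i9  | dual
6. mul.MUL @i10  | tail

PAIRS = 4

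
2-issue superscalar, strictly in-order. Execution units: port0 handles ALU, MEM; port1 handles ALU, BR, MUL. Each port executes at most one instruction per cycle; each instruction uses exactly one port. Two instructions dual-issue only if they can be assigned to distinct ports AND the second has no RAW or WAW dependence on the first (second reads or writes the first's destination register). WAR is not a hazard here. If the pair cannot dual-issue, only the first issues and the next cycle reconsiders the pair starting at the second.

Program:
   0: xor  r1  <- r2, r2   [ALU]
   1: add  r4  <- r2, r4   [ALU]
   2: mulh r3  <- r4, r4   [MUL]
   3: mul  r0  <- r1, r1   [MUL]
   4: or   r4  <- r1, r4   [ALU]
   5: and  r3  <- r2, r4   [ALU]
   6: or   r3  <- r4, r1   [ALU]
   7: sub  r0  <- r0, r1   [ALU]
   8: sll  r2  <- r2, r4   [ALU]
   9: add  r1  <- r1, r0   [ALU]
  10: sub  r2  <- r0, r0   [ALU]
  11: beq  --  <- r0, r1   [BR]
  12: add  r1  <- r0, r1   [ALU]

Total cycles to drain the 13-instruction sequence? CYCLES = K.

  cy0 -> i0/i1 (xor.ALU+add.ALU) 2-wide
  cy1 -> i2 (mulh.MUL) no-port MUL/MUL
  cy2 -> i3/i4 (mul.MUL+or.ALU) 2-wide
  cy3 -> i5 (and.ALU) WAW r3
  cy4 -> i6/i7 (or.ALU+sub.ALU) 2-wide
  cy5 -> i8/i9 (sll.ALU+add.ALU) 2-wide
  cy6 -> i10/i11 (sub.ALU+beq.BR) 2-wide
  cy7 -> i12 (add.ALU) tail

CYCLES = 8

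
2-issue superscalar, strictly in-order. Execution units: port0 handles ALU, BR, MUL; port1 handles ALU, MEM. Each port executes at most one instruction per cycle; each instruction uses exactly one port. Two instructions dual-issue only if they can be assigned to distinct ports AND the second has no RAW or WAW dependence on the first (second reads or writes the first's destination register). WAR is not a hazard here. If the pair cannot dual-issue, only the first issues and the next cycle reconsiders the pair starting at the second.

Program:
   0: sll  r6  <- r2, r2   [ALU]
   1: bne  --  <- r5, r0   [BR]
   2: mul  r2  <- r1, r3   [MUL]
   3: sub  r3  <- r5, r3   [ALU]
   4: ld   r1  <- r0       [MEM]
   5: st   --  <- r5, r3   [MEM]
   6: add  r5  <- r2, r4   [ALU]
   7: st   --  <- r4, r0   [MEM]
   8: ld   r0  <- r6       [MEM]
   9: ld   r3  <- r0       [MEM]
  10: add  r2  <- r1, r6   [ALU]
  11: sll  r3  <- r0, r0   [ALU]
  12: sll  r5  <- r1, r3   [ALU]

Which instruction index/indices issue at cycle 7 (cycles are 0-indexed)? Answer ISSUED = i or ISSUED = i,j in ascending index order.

[0] i0&i1  sll+bne  -- dual
[1] i2&i3  mul+sub  -- dual
[2] i4  ld  -- no-port MEM/MEM
[3] i5&i6  st+add  -- dual
[4] i7  st  -- no-port MEM/MEM
[5] i8  ld  -- no-port MEM/MEM
[6] i9&i10  ld+add  -- dual
[7] i11  sll  -- RAW r3
[8] i12  sll  -- tail

ISSUED = 11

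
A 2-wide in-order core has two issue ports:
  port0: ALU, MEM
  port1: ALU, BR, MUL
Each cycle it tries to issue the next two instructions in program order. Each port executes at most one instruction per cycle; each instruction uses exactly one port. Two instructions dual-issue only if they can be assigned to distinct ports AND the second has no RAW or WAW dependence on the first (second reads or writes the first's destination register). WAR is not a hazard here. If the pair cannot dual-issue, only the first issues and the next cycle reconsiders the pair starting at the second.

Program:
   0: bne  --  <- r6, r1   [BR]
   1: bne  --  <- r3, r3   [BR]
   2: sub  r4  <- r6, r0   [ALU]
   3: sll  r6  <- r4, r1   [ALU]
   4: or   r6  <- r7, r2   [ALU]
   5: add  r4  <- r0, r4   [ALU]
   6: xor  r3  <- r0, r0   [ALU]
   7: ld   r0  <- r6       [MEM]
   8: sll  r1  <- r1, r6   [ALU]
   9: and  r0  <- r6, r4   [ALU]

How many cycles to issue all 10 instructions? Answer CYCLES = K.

c0: i0 bne  no-port BR/BR
c1: i1,i2 bne/sub  2-wide
c2: i3 sll  WAW r6
c3: i4,i5 or/add  2-wide
c4: i6,i7 xor/ld  2-wide
c5: i8,i9 sll/and  2-wide

CYCLES = 6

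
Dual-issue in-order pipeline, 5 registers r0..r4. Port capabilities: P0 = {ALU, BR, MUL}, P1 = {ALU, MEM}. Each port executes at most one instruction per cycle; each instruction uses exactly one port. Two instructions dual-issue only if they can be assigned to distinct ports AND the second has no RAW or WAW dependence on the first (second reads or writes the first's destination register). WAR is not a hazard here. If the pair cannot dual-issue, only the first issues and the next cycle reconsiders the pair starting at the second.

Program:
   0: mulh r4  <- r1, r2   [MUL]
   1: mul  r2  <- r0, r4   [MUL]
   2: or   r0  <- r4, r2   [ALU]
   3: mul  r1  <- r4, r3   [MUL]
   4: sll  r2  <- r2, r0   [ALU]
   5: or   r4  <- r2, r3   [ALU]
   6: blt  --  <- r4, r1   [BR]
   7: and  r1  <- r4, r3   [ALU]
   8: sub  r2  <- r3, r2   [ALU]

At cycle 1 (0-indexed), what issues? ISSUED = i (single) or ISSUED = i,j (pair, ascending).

ISSUED = 1

#0 head=0: mulh.MUL i0 no-port MUL/MUL
#1 head=1: mul.MUL i1 RAW r2
#2 head=2: or.ALU/mul.MUL i2,i3 pair
#3 head=4: sll.ALU i4 RAW r2
#4 head=5: or.ALU i5 RAW r4
#5 head=6: blt.BR/and.ALU i6,i7 pair
#6 head=8: sub.ALU i8 tail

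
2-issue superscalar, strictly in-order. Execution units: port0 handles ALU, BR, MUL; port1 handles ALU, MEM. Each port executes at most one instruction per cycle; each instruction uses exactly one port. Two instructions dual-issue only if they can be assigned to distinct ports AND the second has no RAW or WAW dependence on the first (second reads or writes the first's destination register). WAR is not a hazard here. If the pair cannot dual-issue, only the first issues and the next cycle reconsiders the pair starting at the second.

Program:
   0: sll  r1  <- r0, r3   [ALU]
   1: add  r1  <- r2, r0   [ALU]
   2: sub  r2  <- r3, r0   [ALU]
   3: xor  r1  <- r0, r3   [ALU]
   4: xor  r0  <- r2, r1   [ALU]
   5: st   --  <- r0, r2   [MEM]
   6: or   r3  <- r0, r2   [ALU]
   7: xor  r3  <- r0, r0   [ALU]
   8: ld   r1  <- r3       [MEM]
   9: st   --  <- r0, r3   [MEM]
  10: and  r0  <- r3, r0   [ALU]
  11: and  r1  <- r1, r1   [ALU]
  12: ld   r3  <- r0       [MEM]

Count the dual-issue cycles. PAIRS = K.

PAIRS = 4

  cy0 -> i0 (sll) WAW r1
  cy1 -> i1+i2 (add+sub) dual
  cy2 -> i3 (xor) RAW r1
  cy3 -> i4 (xor) RAW r0
  cy4 -> i5+i6 (st+or) dual
  cy5 -> i7 (xor) RAW r3
  cy6 -> i8 (ld) no-port MEM/MEM
  cy7 -> i9+i10 (st+and) dual
  cy8 -> i11+i12 (and+ld) dual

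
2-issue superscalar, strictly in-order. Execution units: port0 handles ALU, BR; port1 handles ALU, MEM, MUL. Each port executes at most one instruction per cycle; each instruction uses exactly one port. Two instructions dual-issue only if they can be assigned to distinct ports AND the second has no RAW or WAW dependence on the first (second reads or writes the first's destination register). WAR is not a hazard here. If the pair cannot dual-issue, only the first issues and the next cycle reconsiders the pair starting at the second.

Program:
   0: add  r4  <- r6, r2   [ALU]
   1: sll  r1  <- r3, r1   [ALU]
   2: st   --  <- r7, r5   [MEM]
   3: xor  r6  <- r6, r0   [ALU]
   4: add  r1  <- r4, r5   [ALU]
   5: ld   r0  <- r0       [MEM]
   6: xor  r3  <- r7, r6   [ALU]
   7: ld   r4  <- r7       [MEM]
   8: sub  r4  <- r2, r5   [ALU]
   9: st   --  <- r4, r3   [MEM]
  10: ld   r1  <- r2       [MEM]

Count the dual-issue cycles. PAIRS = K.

0. add.ALU+sll.ALU @i0,i1  | 2-wide
1. st.MEM+xor.ALU @i2,i3  | 2-wide
2. add.ALU+ld.MEM @i4,i5  | 2-wide
3. xor.ALU+ld.MEM @i6,i7  | 2-wide
4. sub.ALU @i8  | RAW r4
5. st.MEM @i9  | no-port MEM/MEM
6. ld.MEM @i10  | tail

PAIRS = 4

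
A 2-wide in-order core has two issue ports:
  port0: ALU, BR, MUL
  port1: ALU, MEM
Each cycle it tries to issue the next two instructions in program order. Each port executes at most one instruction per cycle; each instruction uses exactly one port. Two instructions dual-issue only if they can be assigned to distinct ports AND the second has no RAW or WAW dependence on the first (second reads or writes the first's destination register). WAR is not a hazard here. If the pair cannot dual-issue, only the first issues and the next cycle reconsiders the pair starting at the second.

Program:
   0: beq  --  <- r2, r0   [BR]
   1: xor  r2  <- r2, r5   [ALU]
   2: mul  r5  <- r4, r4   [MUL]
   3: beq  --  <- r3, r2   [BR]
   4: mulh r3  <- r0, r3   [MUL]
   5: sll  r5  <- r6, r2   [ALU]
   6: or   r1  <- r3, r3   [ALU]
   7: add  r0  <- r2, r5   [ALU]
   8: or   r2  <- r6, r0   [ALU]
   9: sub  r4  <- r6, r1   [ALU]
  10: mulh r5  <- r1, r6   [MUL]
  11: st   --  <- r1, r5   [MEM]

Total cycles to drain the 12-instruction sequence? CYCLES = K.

0. beq+xor @i0+i1  | dual
1. mul @i2  | no-port MUL/BR
2. beq @i3  | no-port BR/MUL
3. mulh+sll @i4+i5  | dual
4. or+add @i6+i7  | dual
5. or+sub @i8+i9  | dual
6. mulh @i10  | RAW r5
7. st @i11  | tail

CYCLES = 8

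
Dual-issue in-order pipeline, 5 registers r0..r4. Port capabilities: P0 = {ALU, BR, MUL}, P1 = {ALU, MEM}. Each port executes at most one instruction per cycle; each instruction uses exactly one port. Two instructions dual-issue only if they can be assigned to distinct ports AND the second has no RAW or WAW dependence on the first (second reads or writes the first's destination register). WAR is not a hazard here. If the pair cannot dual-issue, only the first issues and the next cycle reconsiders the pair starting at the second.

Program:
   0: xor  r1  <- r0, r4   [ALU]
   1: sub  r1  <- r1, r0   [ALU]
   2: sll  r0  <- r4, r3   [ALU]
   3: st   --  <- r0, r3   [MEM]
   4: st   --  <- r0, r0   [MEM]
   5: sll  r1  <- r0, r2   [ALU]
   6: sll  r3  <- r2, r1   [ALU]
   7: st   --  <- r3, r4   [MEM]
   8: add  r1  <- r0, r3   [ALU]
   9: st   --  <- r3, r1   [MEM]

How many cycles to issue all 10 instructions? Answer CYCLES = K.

CYCLES = 7

t=0 i0:xor.ALU ; RAW+WAW r1
t=1 i1&i2:sub.ALU+sll.ALU ; 2-wide
t=2 i3:st.MEM ; no-port MEM/MEM
t=3 i4&i5:st.MEM+sll.ALU ; 2-wide
t=4 i6:sll.ALU ; RAW r3
t=5 i7&i8:st.MEM+add.ALU ; 2-wide
t=6 i9:st.MEM ; tail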